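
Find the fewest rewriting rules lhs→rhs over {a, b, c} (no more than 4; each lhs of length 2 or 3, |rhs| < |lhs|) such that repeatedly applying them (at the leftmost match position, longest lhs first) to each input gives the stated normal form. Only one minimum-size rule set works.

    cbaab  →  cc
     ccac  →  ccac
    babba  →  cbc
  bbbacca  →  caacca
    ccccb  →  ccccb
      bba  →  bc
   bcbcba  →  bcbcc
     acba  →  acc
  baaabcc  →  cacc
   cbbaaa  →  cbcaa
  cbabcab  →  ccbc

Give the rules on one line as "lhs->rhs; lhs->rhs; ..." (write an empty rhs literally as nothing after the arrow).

ab->; ba->c; bbb->ca

  | cbaab => ccab => cc
  | ccac
  | babba => cbba => cbc
  | bbbacca => caacca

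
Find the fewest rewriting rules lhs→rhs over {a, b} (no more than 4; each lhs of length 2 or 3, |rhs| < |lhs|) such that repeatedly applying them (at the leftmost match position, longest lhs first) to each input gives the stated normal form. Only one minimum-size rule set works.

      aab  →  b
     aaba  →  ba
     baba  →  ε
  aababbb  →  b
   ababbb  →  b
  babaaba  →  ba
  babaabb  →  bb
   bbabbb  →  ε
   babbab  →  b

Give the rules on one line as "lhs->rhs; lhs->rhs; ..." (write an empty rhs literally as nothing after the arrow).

  | aab => ab => b
  | aaba => aba => ba
  | baba => bba => ε
  | aababbb => ababbb => babbb => bbbb => b

ab->b; bba->; bbb->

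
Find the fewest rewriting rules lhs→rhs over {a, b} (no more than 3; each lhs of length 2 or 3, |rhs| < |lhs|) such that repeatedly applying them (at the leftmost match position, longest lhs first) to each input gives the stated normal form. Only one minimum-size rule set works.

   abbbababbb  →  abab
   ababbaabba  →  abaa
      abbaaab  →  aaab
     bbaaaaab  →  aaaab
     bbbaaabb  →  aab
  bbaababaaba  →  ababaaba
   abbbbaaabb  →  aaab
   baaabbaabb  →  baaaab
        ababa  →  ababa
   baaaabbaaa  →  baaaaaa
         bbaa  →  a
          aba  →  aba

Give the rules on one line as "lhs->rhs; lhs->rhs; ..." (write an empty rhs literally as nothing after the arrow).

bb->b; bba->

  | abbbababbb => abbababbb => ababbb => ababb => abab
  | ababbaabba => abaabba => abaa
  | abbaaab => aaab
  | bbaaaaab => aaaab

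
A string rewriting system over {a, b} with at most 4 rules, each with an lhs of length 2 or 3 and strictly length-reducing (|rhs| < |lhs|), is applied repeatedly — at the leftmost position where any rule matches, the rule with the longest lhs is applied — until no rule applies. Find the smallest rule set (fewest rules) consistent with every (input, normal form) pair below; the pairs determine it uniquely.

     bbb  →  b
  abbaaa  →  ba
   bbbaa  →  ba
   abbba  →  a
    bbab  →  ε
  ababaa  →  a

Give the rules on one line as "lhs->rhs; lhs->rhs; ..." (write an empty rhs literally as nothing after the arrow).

  | bbb => b
  | abbaaa => baaa => baa => ba
  | bbbaa => baa => ba
  | abbba => bba => a

aa->a; ab->; bb->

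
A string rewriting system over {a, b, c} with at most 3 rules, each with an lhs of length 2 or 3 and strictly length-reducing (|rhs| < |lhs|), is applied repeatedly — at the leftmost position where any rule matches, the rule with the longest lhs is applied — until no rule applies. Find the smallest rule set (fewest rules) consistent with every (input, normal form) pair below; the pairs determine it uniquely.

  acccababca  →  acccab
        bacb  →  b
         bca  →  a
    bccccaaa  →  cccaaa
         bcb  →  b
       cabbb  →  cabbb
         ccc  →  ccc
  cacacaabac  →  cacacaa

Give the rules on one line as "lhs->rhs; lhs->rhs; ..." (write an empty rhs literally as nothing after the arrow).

  | acccababca => acccabbca => acccaba => acccab
  | bacb => bcb => b
  | bca => a
  | bccccaaa => cccaaa

ba->b; bc->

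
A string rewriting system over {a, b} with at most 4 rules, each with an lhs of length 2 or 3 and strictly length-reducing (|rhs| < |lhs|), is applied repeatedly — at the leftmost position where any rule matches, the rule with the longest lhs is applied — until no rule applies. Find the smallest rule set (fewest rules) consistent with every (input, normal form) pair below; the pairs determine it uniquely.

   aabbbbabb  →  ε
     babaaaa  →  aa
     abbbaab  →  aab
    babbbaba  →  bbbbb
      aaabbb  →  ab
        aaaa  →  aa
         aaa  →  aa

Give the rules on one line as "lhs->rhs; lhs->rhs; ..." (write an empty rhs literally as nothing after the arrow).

aaa->aa; abb->; ba->b; baa->aa

  | aabbbbabb => abbabb => abb => ε
  | babaaaa => bbaaaa => baaaa => aaaa => aaa => aa
  | abbbaab => baab => aab
  | babbbaba => bbbbaba => bbbbba => bbbbb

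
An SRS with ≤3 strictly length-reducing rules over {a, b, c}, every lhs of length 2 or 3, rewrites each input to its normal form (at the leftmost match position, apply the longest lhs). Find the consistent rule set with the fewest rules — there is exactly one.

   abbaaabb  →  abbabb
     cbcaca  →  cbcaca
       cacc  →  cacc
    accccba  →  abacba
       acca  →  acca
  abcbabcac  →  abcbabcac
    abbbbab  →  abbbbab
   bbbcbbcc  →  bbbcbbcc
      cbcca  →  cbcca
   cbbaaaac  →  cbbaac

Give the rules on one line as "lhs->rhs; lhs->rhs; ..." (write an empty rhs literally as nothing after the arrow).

aaa->a; ccc->ba

  | abbaaabb => abbabb
  | cbcaca
  | cacc
  | accccba => abacba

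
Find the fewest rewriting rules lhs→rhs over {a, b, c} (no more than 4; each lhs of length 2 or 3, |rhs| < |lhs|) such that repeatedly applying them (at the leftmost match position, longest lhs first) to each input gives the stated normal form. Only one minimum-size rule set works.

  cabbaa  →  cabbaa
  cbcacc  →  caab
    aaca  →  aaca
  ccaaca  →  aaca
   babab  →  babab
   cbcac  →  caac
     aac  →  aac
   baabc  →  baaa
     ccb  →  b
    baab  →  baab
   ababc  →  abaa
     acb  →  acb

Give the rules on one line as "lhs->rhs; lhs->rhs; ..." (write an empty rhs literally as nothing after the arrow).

  | cabbaa
  | cbcacc => caacc => caab
  | aaca
  | ccaaca => aaca

acc->ab; bc->a; cc->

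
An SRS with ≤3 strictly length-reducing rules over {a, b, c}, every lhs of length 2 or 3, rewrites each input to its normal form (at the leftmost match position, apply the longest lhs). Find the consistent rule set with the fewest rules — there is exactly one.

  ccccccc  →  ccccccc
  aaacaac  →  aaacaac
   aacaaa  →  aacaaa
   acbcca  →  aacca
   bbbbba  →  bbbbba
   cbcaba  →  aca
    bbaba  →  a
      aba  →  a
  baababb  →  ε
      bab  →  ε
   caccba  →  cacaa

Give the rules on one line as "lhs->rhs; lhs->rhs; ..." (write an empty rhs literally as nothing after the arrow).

  | ccccccc
  | aaacaac
  | aacaaa
  | acbcca => aacca

ab->; bab->ab; cb->a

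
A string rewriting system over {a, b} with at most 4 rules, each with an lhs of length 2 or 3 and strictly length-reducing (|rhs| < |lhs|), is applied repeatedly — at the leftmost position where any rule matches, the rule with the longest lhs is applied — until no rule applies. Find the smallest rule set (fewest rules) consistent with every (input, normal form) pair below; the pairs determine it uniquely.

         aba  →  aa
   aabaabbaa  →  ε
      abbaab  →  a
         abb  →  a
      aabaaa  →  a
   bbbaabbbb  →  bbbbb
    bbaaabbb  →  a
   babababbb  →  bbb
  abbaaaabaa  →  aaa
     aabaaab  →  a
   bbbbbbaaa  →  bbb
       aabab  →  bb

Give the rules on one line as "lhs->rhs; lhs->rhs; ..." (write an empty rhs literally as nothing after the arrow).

aab->bb; ab->a; ba->

  | aba => aa
  | aabaabbaa => bbaabbaa => babbaa => bbaa => ba => ε
  | abbaab => abaab => aaab => abb => ab => a
  | abb => ab => a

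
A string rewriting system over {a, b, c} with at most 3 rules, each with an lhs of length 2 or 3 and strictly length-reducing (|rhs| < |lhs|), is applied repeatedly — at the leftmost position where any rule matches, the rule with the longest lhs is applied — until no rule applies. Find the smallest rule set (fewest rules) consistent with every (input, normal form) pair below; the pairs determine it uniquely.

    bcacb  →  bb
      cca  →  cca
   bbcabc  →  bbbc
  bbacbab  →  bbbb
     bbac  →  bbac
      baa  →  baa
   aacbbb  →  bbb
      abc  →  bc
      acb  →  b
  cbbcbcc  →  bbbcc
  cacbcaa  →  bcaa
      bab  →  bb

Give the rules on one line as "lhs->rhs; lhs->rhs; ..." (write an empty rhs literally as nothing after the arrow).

  | bcacb => bcab => bcb => bb
  | cca
  | bbcabc => bbcbc => bbbc
  | bbacbab => bbabab => bbbab => bbbb

ab->b; cb->b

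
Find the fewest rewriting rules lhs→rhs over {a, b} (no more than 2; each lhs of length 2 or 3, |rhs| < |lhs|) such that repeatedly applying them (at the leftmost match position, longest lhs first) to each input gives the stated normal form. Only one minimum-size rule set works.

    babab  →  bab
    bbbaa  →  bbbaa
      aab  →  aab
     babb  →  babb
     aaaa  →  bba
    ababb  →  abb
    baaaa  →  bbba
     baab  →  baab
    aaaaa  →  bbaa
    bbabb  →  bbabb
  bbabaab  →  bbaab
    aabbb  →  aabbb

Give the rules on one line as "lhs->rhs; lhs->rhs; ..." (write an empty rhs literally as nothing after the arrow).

  | babab => bab
  | bbbaa
  | aab
  | babb

aaa->bb; aba->a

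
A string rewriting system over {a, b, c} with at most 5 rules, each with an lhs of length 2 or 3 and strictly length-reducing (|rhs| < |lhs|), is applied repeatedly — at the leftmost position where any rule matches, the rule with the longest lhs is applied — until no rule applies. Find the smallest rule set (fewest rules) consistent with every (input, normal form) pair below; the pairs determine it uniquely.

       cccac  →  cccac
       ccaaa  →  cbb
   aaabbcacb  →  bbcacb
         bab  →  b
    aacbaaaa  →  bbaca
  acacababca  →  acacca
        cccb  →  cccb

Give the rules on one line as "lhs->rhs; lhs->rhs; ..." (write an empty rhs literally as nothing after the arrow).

  | cccac
  | ccaaa => ccba => cbb
  | aaabbcacb => babbcacb => bbcacb
  | bab => b

aa->b; ab->; baa->ac; cba->bb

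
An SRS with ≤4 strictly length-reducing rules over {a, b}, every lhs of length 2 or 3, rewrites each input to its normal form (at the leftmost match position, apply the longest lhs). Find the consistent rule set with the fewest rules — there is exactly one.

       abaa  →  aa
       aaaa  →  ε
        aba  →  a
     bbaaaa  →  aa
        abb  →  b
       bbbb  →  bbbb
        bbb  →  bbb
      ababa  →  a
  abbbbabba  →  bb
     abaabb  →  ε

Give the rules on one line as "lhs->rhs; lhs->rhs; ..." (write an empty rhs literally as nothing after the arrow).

  | abaa => aa
  | aaaa => ba => ε
  | aba => a
  | bbaaaa => baaa => aa

aaa->b; ab->; ba->; bab->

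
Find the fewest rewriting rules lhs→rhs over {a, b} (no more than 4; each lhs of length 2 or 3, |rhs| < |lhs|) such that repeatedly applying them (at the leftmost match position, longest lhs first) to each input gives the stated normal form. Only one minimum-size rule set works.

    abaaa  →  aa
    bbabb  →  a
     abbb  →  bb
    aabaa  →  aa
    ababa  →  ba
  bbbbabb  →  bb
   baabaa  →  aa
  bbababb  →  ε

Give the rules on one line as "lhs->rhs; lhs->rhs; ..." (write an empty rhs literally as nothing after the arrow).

  | abaaa => aa
  | bbabb => bbb => a
  | abbb => bb
  | aabaa => aa

ab->; aba->; baa->aa; bbb->a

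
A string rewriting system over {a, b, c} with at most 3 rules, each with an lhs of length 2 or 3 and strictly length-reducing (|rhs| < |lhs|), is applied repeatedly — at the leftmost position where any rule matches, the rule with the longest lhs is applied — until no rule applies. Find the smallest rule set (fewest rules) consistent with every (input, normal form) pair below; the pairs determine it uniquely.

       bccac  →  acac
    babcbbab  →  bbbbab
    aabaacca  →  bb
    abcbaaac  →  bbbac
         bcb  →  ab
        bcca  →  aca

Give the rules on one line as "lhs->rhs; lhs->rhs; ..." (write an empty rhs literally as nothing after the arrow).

  | bccac => acac
  | babcbbab => baabbab => bbbbab
  | aabaacca => bbaacca => bbca => baa => bb
  | abcbaaac => aabaaac => bbaaac => bbbac

aa->b; aac->; bc->a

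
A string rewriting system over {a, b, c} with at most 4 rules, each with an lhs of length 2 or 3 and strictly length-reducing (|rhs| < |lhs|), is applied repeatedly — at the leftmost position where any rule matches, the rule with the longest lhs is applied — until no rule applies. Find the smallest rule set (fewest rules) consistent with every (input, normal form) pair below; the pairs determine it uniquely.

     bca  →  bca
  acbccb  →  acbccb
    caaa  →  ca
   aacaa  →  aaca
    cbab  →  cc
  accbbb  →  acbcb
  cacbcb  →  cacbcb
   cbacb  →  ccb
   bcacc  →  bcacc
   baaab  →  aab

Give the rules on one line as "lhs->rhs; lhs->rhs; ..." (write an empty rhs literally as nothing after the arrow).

  | bca
  | acbccb
  | caaa => caa => ca
  | aacaa => aaca

ba->; bab->c; caa->ca; cbb->bc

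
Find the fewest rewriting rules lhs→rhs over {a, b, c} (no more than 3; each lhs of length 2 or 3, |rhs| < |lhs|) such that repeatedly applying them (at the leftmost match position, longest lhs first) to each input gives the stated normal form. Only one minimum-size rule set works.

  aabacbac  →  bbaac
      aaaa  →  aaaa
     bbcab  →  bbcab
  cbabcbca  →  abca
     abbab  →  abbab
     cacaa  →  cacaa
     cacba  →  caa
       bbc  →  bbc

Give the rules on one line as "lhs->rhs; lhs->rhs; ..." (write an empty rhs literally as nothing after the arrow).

  | aabacbac => bbacbac => bbaac
  | aaaa
  | bbcab
  | cbabcbca => abcbca => abca

aab->bb; cb->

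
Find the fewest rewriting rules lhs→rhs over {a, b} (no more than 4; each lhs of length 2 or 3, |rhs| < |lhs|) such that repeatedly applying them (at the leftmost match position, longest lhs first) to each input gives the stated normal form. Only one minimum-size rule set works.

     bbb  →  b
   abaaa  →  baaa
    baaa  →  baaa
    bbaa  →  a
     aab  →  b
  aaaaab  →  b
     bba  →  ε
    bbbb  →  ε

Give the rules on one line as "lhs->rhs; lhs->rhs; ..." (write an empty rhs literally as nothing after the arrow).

  | bbb => b
  | abaaa => baaa
  | baaa
  | bbaa => a

ab->b; bb->; bba->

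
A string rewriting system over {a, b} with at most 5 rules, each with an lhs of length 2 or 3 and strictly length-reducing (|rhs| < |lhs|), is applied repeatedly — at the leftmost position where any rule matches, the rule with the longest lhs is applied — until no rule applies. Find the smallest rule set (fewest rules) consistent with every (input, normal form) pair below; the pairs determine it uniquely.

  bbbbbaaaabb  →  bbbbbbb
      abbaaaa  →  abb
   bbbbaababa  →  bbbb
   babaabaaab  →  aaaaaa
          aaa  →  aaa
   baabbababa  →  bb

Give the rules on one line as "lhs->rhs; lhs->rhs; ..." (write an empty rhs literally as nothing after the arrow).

  | bbbbbaaaabb => bbbbbaabb => bbbbbbb
  | abbaaaa => abbaa => abb
  | bbbbaababa => bbbbbaba => bbbbaa => bbbb
  | babaabaaab => aaabaaab => aaaaaab => aaaaaa

aab->aa; ba->; baa->b; bab->a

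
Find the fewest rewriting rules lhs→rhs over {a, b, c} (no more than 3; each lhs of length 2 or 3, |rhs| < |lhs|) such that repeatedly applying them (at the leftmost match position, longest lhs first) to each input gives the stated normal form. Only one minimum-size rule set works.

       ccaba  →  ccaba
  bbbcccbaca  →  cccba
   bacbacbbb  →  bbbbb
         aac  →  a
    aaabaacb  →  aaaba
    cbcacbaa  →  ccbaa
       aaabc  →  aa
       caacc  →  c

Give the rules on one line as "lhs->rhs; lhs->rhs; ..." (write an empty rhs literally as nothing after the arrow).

ac->; bab->ba; bc->c

  | ccaba
  | bbbcccbaca => bbcccbaca => bcccbaca => cccbaca => cccba
  | bacbacbbb => bbacbbb => bbbbb
  | aac => a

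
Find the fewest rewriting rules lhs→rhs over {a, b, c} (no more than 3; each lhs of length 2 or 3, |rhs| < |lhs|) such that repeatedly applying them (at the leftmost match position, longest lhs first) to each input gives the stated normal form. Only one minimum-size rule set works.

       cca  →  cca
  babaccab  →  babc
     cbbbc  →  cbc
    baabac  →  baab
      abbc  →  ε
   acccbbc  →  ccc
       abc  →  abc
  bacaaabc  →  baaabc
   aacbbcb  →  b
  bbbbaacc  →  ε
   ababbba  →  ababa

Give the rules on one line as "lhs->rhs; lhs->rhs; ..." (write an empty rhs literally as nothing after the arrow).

ac->; bb->; cab->c

  | cca
  | babaccab => babcab => babc
  | cbbbc => cbc
  | baabac => baab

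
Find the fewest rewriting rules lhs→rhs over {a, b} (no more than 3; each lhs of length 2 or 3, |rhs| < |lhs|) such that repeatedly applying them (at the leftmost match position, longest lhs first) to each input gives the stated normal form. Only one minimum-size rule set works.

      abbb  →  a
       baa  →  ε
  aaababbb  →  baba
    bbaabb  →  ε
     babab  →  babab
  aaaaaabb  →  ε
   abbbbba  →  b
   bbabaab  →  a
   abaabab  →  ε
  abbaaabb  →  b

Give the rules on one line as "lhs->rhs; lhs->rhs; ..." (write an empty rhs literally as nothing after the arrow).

  | abbb => a
  | baa => bb => ε
  | aaababbb => bababbb => baba
  | bbaabb => aabb => bbb => ε

aa->b; bb->; bbb->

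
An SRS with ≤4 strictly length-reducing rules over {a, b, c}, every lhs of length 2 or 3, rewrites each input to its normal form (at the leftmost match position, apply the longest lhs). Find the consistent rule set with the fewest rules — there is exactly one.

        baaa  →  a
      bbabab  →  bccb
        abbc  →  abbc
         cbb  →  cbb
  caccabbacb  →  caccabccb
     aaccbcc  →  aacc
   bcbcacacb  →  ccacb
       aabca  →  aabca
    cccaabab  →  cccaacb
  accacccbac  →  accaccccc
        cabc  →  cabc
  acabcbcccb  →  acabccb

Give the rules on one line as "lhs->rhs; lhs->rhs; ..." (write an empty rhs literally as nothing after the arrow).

  | baaa => a
  | bbabab => bcbab => bccb
  | abbc
  | cbb

ba->c; baa->; cbc->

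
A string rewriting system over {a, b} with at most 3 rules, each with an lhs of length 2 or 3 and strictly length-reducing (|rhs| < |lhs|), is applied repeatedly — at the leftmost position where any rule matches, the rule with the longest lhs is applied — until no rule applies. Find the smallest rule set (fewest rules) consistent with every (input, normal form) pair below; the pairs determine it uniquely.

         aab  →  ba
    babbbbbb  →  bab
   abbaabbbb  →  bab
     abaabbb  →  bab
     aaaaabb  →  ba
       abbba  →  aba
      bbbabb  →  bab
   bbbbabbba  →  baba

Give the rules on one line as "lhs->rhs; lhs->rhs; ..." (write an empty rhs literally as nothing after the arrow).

aab->ba; baa->a; bb->b

  | aab => ba
  | babbbbbb => babbbbb => babbbb => babbb => babb => bab
  | abbaabbbb => abaabbbb => aabbbb => babbb => babb => bab
  | abaabbb => aabbb => babb => bab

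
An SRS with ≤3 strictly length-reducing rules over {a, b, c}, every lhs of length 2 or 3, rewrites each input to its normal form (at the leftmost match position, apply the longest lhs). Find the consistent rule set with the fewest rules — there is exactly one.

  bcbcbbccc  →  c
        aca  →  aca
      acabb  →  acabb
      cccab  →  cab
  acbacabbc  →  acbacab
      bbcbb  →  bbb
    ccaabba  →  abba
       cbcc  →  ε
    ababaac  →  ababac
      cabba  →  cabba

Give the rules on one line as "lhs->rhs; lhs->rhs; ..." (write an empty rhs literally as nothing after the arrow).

  | bcbcbbccc => bcbbccc => bbccc => bcc => c
  | aca
  | acabb
  | cccab => cab

aa->a; bc->; cc->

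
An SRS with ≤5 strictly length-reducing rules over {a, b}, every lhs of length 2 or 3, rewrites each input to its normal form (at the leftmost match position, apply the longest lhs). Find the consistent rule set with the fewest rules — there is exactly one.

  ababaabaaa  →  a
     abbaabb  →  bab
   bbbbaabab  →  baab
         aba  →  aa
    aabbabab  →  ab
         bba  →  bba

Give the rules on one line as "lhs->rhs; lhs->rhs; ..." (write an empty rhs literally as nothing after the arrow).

  | ababaabaaa => aabaabaaa => aaaabaaa => aabaaa => aaaaa => aaa => a
  | abbaabb => baabb => bab
  | bbbbaabab => babaabab => baaabab => babab => baab
  | aba => aa

aaa->a; aba->aa; abb->b; bbb->ba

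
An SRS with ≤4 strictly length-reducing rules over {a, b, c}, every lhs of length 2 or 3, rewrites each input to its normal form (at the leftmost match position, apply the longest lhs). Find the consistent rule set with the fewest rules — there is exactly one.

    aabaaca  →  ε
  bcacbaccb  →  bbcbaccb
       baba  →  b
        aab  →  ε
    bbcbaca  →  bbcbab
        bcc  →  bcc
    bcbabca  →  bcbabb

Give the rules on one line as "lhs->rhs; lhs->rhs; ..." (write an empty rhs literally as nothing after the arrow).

aab->; aba->; ca->b

  | aabaaca => aaca => aab => ε
  | bcacbaccb => bbcbaccb
  | baba => b
  | aab => ε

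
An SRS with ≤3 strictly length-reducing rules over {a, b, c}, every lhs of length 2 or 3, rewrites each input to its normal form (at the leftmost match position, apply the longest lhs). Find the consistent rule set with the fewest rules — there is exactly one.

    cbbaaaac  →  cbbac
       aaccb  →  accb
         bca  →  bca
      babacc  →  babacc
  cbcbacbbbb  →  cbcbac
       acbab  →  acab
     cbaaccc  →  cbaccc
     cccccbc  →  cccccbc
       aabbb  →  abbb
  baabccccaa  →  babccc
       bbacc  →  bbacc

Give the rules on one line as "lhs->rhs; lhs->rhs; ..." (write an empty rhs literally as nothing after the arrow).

  | cbbaaaac => cbbaaac => cbbaac => cbbac
  | aaccb => accb
  | bca
  | babacc

aa->a; acb->ac; caa->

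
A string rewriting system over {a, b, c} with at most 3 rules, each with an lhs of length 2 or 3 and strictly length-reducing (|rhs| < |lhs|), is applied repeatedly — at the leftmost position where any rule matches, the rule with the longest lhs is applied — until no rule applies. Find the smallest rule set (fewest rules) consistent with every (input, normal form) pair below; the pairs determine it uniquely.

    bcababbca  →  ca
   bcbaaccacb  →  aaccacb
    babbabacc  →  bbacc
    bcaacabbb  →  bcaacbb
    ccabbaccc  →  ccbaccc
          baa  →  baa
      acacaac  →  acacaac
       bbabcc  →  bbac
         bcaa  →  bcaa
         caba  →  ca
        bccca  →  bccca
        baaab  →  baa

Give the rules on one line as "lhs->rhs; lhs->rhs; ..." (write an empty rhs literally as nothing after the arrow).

  | bcababbca => bcabbca => bcbca => ca
  | bcbaaccacb => aaccacb
  | babbabacc => bbabacc => bbacc
  | bcaacabbb => bcaacbb

ab->; abc->a; bcb->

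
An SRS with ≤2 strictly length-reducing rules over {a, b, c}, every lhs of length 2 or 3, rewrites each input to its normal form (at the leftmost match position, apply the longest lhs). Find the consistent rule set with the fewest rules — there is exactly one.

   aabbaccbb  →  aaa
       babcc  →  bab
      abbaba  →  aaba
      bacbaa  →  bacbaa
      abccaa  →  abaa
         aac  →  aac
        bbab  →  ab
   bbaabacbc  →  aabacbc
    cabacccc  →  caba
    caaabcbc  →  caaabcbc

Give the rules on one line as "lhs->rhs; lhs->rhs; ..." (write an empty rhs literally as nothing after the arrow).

  | aabbaccbb => aaaccbb => aaabb => aaa
  | babcc => bab
  | abbaba => aaba
  | bacbaa

bb->; cc->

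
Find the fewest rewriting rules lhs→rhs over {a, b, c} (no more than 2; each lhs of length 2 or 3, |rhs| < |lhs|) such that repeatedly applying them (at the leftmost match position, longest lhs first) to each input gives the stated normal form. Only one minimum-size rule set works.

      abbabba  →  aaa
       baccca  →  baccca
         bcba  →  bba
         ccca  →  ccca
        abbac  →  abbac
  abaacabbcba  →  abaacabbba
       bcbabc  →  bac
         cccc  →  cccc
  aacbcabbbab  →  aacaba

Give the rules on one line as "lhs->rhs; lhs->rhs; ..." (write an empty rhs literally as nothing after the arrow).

  | abbabba => ababa => aaa
  | baccca
  | bcba => bba
  | ccca

bab->a; bc->b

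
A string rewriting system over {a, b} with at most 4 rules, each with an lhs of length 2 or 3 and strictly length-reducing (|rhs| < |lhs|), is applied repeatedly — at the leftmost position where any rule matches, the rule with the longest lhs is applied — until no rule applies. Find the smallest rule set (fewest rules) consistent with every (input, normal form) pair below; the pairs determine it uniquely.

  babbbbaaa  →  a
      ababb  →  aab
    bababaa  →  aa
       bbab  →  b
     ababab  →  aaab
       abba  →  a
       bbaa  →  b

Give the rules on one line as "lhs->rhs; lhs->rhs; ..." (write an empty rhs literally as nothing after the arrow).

abb->; ba->b; baa->; bab->a

  | babbbbaaa => abbbaaa => baaa => a
  | ababb => aab
  | bababaa => aabaa => aa
  | bbab => ba => b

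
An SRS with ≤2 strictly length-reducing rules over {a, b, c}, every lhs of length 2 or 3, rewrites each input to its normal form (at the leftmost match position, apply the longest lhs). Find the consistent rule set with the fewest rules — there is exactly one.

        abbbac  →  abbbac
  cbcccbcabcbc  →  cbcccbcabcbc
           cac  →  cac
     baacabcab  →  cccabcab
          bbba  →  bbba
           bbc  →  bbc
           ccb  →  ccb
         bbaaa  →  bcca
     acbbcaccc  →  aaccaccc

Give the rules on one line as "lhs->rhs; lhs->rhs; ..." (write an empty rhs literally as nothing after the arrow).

baa->cc; cbb->ac

  | abbbac
  | cbcccbcabcbc
  | cac
  | baacabcab => cccabcab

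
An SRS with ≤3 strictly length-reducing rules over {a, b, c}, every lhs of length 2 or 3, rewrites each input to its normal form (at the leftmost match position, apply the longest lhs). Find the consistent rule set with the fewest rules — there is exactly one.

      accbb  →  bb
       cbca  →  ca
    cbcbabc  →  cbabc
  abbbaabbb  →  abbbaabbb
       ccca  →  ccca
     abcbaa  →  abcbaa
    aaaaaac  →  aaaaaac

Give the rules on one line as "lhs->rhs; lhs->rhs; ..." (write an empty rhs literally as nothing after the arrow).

  | accbb => bb
  | cbca => ca
  | cbcbabc => cbabc
  | abbbaabbb

acc->; cbc->c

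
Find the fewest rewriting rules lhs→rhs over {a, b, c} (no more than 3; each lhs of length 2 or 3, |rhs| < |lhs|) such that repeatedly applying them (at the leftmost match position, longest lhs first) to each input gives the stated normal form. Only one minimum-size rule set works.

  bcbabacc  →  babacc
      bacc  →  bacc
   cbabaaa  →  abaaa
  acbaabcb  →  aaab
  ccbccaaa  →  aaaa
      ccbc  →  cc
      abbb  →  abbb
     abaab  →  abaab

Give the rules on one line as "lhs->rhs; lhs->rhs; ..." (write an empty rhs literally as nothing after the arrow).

cb->; ccc->a

  | bcbabacc => babacc
  | bacc
  | cbabaaa => abaaa
  | acbaabcb => aaabcb => aaab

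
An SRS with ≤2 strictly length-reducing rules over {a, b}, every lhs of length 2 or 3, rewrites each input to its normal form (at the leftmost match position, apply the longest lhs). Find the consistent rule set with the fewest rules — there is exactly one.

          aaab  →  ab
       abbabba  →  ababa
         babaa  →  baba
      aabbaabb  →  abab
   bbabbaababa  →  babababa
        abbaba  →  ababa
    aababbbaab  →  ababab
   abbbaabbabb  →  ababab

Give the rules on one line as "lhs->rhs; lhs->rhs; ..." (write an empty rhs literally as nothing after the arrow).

aa->a; bb->b

  | aaab => aab => ab
  | abbabba => ababba => ababa
  | babaa => baba
  | aabbaabb => abbaabb => abaabb => ababb => abab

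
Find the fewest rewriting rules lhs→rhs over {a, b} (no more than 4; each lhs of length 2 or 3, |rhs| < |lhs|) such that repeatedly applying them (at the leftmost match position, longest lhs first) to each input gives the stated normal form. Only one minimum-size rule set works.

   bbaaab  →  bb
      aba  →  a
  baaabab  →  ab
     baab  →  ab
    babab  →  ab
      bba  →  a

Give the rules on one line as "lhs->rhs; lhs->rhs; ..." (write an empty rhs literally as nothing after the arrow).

  | bbaaab => baaab => aaab => bb
  | aba => aa => a
  | baaabab => aaabab => bbab => bab => ab
  | baab => aab => ab

aa->a; aaa->b; ba->a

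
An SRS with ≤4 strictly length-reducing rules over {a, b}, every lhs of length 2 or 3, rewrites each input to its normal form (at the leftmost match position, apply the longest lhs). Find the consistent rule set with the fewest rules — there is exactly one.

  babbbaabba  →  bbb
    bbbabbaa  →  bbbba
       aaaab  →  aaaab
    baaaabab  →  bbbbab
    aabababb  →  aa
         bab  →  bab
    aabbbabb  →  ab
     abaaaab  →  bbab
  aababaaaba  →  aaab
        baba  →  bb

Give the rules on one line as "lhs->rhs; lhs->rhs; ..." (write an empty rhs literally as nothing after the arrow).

  | babbbaabba => babaabba => bbabba => bbaa => bbb
  | bbbabbaa => bbbaaa => bbbba
  | aaaab
  | baaaabab => bbaabab => bbbbab

aba->b; abb->a; baa->bb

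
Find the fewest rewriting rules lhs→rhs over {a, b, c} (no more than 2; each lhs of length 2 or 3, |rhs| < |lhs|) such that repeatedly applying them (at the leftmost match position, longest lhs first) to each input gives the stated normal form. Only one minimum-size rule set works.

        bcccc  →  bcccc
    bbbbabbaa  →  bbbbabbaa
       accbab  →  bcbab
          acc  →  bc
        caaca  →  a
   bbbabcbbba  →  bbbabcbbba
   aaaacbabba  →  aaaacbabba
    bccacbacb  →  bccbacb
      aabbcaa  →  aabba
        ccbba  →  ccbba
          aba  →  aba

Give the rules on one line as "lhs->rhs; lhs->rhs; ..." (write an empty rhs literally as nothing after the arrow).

acc->bc; ca->

  | bcccc
  | bbbbabbaa
  | accbab => bcbab
  | acc => bc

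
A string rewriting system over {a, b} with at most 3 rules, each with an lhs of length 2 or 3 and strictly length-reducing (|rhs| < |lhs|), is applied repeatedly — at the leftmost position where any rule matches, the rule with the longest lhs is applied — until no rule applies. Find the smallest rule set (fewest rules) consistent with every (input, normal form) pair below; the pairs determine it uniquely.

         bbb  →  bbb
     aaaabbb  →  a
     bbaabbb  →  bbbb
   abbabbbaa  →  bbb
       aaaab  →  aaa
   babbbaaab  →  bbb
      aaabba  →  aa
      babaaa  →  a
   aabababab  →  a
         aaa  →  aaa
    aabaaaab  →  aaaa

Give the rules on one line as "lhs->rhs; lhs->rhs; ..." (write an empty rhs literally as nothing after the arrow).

  | bbb
  | aaaabbb => aaabb => aab => a
  | bbaabbb => babbb => bbbb
  | abbabbbaa => babbbaa => bbbbaa => bbba => bbb

ab->; ba->b; baa->a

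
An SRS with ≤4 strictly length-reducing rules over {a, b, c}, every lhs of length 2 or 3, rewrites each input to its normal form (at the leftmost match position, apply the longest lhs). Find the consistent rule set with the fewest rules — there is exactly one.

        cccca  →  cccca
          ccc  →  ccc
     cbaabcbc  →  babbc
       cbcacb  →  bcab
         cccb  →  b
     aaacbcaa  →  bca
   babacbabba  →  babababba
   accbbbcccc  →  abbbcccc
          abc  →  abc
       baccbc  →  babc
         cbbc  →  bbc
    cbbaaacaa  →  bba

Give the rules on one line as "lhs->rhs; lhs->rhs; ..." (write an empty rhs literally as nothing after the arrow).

aa->a; aac->; cb->b

  | cccca
  | ccc
  | cbaabcbc => baabcbc => babcbc => babbc
  | cbcacb => bcacb => bcab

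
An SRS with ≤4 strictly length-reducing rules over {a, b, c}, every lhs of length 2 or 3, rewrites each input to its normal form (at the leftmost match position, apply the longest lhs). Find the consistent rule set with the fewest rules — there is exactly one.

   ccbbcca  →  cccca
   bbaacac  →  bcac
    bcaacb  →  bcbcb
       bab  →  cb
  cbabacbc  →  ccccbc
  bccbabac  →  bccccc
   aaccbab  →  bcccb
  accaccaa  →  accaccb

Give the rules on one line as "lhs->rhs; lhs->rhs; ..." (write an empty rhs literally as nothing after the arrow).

  | ccbbcca => cccca
  | bbaacac => aacac => bcac
  | bcaacb => bcbcb
  | bab => cb

aa->b; ba->c; bb->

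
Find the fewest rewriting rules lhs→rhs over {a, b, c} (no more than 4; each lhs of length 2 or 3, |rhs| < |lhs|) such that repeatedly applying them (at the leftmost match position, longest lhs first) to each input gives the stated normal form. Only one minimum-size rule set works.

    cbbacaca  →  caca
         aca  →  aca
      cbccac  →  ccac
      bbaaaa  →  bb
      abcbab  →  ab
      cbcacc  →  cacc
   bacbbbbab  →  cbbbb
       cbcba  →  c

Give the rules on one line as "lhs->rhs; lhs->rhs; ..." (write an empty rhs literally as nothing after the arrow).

  | cbbacaca => cbcaca => caca
  | aca
  | cbccac => ccac
  | bbaaaa => bbaa => bb

ba->; baa->b; bc->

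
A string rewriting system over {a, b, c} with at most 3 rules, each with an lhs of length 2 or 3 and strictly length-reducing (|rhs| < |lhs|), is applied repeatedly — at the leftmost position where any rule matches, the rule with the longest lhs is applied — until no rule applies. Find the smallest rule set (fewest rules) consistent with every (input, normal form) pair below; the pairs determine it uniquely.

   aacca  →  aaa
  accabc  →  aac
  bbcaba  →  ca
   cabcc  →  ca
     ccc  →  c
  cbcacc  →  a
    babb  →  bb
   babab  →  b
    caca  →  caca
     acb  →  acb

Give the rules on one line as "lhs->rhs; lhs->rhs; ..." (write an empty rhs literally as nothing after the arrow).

  | aacca => aaa
  | accabc => aabc => aac
  | bbcaba => bcaba => caba => ca
  | cabcc => cacc => ca

ba->; bc->c; cc->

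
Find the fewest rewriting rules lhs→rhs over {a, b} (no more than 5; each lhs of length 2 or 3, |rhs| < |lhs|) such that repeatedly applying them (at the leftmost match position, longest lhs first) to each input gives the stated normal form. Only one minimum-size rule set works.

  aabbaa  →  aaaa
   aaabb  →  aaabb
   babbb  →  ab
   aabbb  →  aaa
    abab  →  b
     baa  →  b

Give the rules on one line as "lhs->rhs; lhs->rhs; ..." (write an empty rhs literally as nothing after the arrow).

  | aabbaa => aaaa
  | aaabb
  | babbb => bbbb => ab
  | aabbb => aaa

aba->; ba->b; bba->a; bbb->a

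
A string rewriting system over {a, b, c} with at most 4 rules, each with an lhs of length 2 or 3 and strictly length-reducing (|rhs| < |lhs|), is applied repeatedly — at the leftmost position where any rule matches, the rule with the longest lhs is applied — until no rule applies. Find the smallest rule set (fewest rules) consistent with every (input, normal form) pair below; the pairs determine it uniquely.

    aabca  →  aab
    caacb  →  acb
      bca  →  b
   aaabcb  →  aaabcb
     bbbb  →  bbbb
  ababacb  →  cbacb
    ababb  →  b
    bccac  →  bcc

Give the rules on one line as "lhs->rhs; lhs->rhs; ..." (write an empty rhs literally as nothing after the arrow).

aba->c; ca->; cbb->b

  | aabca => aab
  | caacb => acb
  | bca => b
  | aaabcb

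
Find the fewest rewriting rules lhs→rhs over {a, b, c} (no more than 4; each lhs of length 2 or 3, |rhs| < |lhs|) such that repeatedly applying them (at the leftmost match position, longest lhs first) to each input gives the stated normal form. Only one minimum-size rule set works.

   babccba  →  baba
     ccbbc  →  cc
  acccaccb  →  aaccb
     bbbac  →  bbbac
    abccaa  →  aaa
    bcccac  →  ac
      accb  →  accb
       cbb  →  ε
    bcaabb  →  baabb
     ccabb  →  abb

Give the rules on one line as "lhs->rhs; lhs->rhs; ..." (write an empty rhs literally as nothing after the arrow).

bcc->; ca->a; cbb->

  | babccba => baba
  | ccbbc => cc
  | acccaccb => accaccb => acaccb => aaccb
  | bbbac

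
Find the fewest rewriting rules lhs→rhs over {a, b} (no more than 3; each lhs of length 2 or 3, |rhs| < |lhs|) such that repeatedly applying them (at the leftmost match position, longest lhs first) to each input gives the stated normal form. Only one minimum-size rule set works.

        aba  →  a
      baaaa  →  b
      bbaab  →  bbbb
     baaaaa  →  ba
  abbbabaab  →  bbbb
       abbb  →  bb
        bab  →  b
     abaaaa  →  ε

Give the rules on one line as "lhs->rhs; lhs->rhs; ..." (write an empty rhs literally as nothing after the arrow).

  | aba => a
  | baaaa => baa => b
  | bbaab => bbbb
  | baaaaa => baaa => ba

aa->; aab->bb; ab->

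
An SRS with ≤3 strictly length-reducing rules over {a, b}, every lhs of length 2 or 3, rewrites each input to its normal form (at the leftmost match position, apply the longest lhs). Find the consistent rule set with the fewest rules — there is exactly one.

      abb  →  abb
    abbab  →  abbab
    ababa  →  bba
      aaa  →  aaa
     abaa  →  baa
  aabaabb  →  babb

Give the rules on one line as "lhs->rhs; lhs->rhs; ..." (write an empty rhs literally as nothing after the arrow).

aab->ab; aba->ba

  | abb
  | abbab
  | ababa => baba => bba
  | aaa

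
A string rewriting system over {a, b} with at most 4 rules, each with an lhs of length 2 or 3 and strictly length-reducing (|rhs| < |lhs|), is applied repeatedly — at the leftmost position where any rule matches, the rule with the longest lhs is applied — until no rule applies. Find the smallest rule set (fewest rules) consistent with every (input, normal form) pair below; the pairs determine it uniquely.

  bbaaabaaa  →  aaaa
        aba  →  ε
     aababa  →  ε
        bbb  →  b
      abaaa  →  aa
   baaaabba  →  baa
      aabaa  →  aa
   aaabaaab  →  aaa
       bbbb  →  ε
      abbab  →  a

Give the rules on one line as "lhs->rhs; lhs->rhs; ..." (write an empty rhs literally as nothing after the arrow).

  | bbaaabaaa => aaabaaa => aaaa
  | aba => ε
  | aababa => aba => ε
  | bbb => b

ab->; aba->; bab->a; bb->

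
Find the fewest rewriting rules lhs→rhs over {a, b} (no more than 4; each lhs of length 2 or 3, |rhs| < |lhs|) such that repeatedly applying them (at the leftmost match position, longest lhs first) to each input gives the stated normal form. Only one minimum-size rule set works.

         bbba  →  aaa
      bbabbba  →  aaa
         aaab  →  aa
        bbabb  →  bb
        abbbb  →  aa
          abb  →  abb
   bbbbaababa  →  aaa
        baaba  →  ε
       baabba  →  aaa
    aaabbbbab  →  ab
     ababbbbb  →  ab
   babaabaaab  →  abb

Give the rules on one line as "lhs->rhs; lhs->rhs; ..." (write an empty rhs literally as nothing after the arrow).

  | bbba => aaa
  | bbabbba => bbba => aaa
  | aaab => aa
  | bbabb => bb

aab->a; ba->b; bba->; bbb->aa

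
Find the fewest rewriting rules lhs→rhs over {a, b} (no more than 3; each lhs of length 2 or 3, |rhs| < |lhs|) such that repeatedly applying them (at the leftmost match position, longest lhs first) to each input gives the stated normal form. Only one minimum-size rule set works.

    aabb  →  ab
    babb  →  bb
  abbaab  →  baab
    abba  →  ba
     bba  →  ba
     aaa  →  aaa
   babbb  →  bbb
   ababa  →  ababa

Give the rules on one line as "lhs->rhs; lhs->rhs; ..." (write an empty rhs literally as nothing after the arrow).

abb->b; bba->ba

  | aabb => ab
  | babb => bb
  | abbaab => baab
  | abba => ba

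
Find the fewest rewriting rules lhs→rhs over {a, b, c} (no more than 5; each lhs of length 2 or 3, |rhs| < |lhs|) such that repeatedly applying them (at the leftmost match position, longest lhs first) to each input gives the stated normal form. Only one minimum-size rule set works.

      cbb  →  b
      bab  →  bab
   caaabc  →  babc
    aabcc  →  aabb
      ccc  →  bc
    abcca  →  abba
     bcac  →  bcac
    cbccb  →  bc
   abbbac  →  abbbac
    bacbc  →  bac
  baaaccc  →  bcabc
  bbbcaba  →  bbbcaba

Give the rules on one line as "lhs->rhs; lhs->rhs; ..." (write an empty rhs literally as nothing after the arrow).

  | cbb => b
  | bab
  | caaabc => ccabc => babc
  | aabcc => aabb

aaa->ca; cb->; cc->b; ccb->bc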